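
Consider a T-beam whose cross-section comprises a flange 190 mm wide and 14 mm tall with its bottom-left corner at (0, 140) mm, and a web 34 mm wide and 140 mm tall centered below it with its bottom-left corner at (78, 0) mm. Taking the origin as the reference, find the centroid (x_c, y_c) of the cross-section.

Part | A | x̄ᵢ | ȳᵢ | A·x̄ᵢ | A·ȳᵢ
web | 4760.00 | 95.00 | 70.00 | 452200.00 | 333200.00
flange | 2660.00 | 95.00 | 147.00 | 252700.00 | 391020.00
Σ | 7420.00 |  |  | 704900.00 | 724220.00
x_c = 704900.00 / 7420.00 = 95.00 mm
y_c = 724220.00 / 7420.00 = 97.60 mm

x_c = 95.00 mm, y_c = 97.60 mm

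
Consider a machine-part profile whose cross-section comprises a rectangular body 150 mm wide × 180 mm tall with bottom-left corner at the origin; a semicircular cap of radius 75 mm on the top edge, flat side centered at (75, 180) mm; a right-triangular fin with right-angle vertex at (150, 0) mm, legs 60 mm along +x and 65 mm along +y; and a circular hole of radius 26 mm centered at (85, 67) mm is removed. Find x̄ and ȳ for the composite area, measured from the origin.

Part | A | x̄ᵢ | ȳᵢ | A·x̄ᵢ | A·ȳᵢ
rectangular body | 27000.00 | 75.00 | 90.00 | 2025000.00 | 2430000.00
semicircular top | 8835.73 | 75.00 | 211.83 | 662679.70 | 1871681.28
triangular fin | 1950.00 | 170.00 | 21.67 | 331500.00 | 42250.00
hole | -2123.72 | 85.00 | 67.00 | -180515.91 | -142289.01
Σ | 35662.01 |  |  | 2838663.79 | 4201642.27
x̄ = 2838663.79 / 35662.01 = 79.60 mm
ȳ = 4201642.27 / 35662.01 = 117.82 mm

x̄ = 79.60 mm, ȳ = 117.82 mm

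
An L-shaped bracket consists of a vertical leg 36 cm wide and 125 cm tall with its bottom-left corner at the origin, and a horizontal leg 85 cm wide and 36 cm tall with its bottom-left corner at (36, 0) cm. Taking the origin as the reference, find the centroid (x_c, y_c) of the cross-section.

x_c = 42.49 cm, y_c = 44.49 cm

vertical leg: A = 36 × 125 = 4500.00, centroid at (18.00, 62.50).
horizontal leg: A = 85 × 36 = 3060.00, centroid at (78.50, 18.00).
ΣA = 7560.00 cm², ΣAx_c = 321210.00 cm³, ΣAy_c = 336330.00 cm³.
x_c = 321210.00/7560.00 = 42.49 cm; y_c = 336330.00/7560.00 = 44.49 cm.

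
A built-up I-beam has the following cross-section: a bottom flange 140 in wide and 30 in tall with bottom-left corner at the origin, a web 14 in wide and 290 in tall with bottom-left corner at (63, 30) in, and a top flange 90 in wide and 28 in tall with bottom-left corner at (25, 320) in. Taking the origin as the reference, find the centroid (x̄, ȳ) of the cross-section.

bottom flange: A = 140 × 30 = 4200.00, centroid at (70.00, 15.00).
web: A = 14 × 290 = 4060.00, centroid at (70.00, 175.00).
top flange: A = 90 × 28 = 2520.00, centroid at (70.00, 334.00).
ΣA = 10780.00 in²
ΣAx̄ = (4200.00)(70.00) + (4060.00)(70.00) + (2520.00)(70.00) = 754600.00 in³
ΣAȳ = (4200.00)(15.00) + (4060.00)(175.00) + (2520.00)(334.00) = 1615180.00 in³
x̄ = 754600.00 / 10780.00 = 70.00 in
ȳ = 1615180.00 / 10780.00 = 149.83 in

x̄ = 70.00 in, ȳ = 149.83 in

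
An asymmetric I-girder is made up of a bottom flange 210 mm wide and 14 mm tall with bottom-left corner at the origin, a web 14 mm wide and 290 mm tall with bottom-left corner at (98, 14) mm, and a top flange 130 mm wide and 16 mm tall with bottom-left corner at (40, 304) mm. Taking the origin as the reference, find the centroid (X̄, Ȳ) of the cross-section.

X̄ = 105.00 mm, Ȳ = 144.83 mm

Part | A | x̄ᵢ | ȳᵢ | A·x̄ᵢ | A·ȳᵢ
bottom flange | 2940.00 | 105.00 | 7.00 | 308700.00 | 20580.00
web | 4060.00 | 105.00 | 159.00 | 426300.00 | 645540.00
top flange | 2080.00 | 105.00 | 312.00 | 218400.00 | 648960.00
Σ | 9080.00 |  |  | 953400.00 | 1315080.00
X̄ = 953400.00 / 9080.00 = 105.00 mm
Ȳ = 1315080.00 / 9080.00 = 144.83 mm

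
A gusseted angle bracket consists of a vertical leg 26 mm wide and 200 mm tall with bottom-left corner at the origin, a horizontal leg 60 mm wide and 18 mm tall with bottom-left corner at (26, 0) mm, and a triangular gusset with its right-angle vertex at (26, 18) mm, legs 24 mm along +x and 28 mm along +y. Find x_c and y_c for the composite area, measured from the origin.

Part | A | x̄ᵢ | ȳᵢ | A·x̄ᵢ | A·ȳᵢ
vertical leg | 5200.00 | 13.00 | 100.00 | 67600.00 | 520000.00
horizontal leg | 1080.00 | 56.00 | 9.00 | 60480.00 | 9720.00
gusset | 336.00 | 34.00 | 27.33 | 11424.00 | 9184.00
Σ | 6616.00 |  |  | 139504.00 | 538904.00
x_c = 139504.00 / 6616.00 = 21.09 mm
y_c = 538904.00 / 6616.00 = 81.45 mm

x_c = 21.09 mm, y_c = 81.45 mm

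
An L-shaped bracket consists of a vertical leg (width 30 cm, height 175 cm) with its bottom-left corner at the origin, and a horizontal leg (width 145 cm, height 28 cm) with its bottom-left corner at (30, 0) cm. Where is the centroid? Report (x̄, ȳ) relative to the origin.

x̄ = 53.16 cm, ȳ = 55.45 cm

Part | A | x̄ᵢ | ȳᵢ | A·x̄ᵢ | A·ȳᵢ
vertical leg | 5250.00 | 15.00 | 87.50 | 78750.00 | 459375.00
horizontal leg | 4060.00 | 102.50 | 14.00 | 416150.00 | 56840.00
Σ | 9310.00 |  |  | 494900.00 | 516215.00
x̄ = 494900.00 / 9310.00 = 53.16 cm
ȳ = 516215.00 / 9310.00 = 55.45 cm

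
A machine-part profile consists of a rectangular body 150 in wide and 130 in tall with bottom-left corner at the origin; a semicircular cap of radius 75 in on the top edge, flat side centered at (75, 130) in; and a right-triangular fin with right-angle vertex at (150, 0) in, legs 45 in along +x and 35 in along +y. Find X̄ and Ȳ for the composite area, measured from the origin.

X̄ = 77.43 in, Ȳ = 92.94 in

rectangular body: A = 150 × 130 = 19500.00, centroid at (75.00, 65.00).
semicircular top: A = ½π·75² = 8835.73, centroid at (75.00, 161.83).
triangular fin: A = ½·45·35 = 787.50, centroid at (165.00, 11.67).
ΣA = 29123.23 in², ΣAX̄ = 2255117.20 in³, ΣAȲ = 2706582.31 in³.
X̄ = 2255117.20/29123.23 = 77.43 in; Ȳ = 2706582.31/29123.23 = 92.94 in.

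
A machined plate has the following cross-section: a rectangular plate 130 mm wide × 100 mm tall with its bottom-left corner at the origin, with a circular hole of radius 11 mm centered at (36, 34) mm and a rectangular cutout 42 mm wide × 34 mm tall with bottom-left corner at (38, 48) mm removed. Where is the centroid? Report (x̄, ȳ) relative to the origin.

x̄ = 66.75 mm, ȳ = 48.63 mm

plate: A = 130 × 100 = 13000.00, centroid at (65.00, 50.00).
hole 1: A = −π·11² = -380.13, centroid at (36.00, 34.00).
hole 2: A = −(42 × 34) = -1428.00, centroid at (59.00, 65.00).
ΣA = 11191.87 mm²
ΣAx̄ = (13000.00)(65.00) + (-380.13)(36.00) + (-1428.00)(59.00) = 747063.22 mm³
ΣAȳ = (13000.00)(50.00) + (-380.13)(34.00) + (-1428.00)(65.00) = 544255.49 mm³
x̄ = 747063.22 / 11191.87 = 66.75 mm
ȳ = 544255.49 / 11191.87 = 48.63 mm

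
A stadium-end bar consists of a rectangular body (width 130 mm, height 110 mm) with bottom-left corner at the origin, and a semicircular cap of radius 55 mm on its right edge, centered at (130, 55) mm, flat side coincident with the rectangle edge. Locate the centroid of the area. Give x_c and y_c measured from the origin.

rectangular body: A = 130 × 110 = 14300.00, centroid at (65.00, 55.00).
semicircular end: A = ½π·55² = 4751.66, centroid at (153.34, 55.00).
ΣA = 19051.66 mm², ΣAx_c = 1658132.32 mm³, ΣAy_c = 1047841.24 mm³.
x_c = 1658132.32/19051.66 = 87.03 mm; y_c = 1047841.24/19051.66 = 55.00 mm.

x_c = 87.03 mm, y_c = 55.00 mm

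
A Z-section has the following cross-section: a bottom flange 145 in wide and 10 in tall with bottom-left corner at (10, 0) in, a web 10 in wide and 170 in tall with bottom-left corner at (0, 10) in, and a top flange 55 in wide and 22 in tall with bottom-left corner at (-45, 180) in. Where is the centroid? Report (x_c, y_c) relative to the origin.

Part | A | x̄ᵢ | ȳᵢ | A·x̄ᵢ | A·ȳᵢ
bottom flange | 1450.00 | 82.50 | 5.00 | 119625.00 | 7250.00
web | 1700.00 | 5.00 | 95.00 | 8500.00 | 161500.00
top flange | 1210.00 | -17.50 | 191.00 | -21175.00 | 231110.00
Σ | 4360.00 |  |  | 106950.00 | 399860.00
x_c = 106950.00 / 4360.00 = 24.53 in
y_c = 399860.00 / 4360.00 = 91.71 in

x_c = 24.53 in, y_c = 91.71 in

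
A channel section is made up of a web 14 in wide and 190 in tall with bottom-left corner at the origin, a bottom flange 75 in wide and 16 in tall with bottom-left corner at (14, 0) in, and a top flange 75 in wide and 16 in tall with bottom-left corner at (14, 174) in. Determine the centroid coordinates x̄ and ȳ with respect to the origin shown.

x̄ = 28.11 in, ȳ = 95.00 in

web: A = 14 × 190 = 2660.00, centroid at (7.00, 95.00).
bottom flange: A = 75 × 16 = 1200.00, centroid at (51.50, 8.00).
top flange: A = 75 × 16 = 1200.00, centroid at (51.50, 182.00).
ΣA = 5060.00 in², ΣAx̄ = 142220.00 in³, ΣAȳ = 480700.00 in³.
x̄ = 142220.00/5060.00 = 28.11 in; ȳ = 480700.00/5060.00 = 95.00 in.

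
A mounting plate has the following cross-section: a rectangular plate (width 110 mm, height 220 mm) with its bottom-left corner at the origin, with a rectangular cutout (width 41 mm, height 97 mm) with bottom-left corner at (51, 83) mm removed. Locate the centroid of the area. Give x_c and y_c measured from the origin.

Part | A | x̄ᵢ | ȳᵢ | A·x̄ᵢ | A·ȳᵢ
plate | 24200.00 | 55.00 | 110.00 | 1331000.00 | 2662000.00
hole | -3977.00 | 71.50 | 131.50 | -284355.50 | -522975.50
Σ | 20223.00 |  |  | 1046644.50 | 2139024.50
x_c = 1046644.50 / 20223.00 = 51.76 mm
y_c = 2139024.50 / 20223.00 = 105.77 mm

x_c = 51.76 mm, y_c = 105.77 mm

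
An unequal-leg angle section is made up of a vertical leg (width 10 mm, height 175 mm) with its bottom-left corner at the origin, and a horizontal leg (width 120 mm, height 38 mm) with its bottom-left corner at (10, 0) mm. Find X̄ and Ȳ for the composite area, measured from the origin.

Part | A | x̄ᵢ | ȳᵢ | A·x̄ᵢ | A·ȳᵢ
vertical leg | 1750.00 | 5.00 | 87.50 | 8750.00 | 153125.00
horizontal leg | 4560.00 | 70.00 | 19.00 | 319200.00 | 86640.00
Σ | 6310.00 |  |  | 327950.00 | 239765.00
X̄ = 327950.00 / 6310.00 = 51.97 mm
Ȳ = 239765.00 / 6310.00 = 38.00 mm

X̄ = 51.97 mm, Ȳ = 38.00 mm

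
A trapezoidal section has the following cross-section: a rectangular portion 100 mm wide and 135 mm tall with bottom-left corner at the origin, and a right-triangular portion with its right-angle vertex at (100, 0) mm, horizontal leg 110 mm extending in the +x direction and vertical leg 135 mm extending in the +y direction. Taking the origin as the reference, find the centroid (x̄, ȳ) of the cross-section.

rectangular portion: A = 100 × 135 = 13500.00, centroid at (50.00, 67.50).
triangular portion: A = ½·110·135 = 7425.00, centroid at (136.67, 45.00).
ΣA = 20925.00 mm², ΣAx̄ = 1689750.00 mm³, ΣAȳ = 1245375.00 mm³.
x̄ = 1689750.00/20925.00 = 80.75 mm; ȳ = 1245375.00/20925.00 = 59.52 mm.

x̄ = 80.75 mm, ȳ = 59.52 mm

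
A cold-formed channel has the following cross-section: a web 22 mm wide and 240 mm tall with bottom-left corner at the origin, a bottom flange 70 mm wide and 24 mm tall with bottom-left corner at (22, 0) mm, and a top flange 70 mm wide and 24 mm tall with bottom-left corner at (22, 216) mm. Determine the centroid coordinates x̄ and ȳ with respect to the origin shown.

Part | A | x̄ᵢ | ȳᵢ | A·x̄ᵢ | A·ȳᵢ
web | 5280.00 | 11.00 | 120.00 | 58080.00 | 633600.00
bottom flange | 1680.00 | 57.00 | 12.00 | 95760.00 | 20160.00
top flange | 1680.00 | 57.00 | 228.00 | 95760.00 | 383040.00
Σ | 8640.00 |  |  | 249600.00 | 1036800.00
x̄ = 249600.00 / 8640.00 = 28.89 mm
ȳ = 1036800.00 / 8640.00 = 120.00 mm

x̄ = 28.89 mm, ȳ = 120.00 mm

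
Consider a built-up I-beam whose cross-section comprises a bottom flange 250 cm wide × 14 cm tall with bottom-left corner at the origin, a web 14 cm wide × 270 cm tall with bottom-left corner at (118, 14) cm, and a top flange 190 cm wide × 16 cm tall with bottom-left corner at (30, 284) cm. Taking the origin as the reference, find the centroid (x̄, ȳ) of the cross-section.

x̄ = 125.00 cm, ȳ = 142.97 cm

bottom flange: A = 250 × 14 = 3500.00, centroid at (125.00, 7.00).
web: A = 14 × 270 = 3780.00, centroid at (125.00, 149.00).
top flange: A = 190 × 16 = 3040.00, centroid at (125.00, 292.00).
ΣA = 10320.00 cm², ΣAx̄ = 1290000.00 cm³, ΣAȳ = 1475400.00 cm³.
x̄ = 1290000.00/10320.00 = 125.00 cm; ȳ = 1475400.00/10320.00 = 142.97 cm.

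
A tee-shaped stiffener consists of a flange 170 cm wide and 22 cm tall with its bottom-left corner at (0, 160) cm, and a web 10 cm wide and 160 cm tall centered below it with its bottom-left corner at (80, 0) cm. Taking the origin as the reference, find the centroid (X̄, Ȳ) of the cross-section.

Part | A | x̄ᵢ | ȳᵢ | A·x̄ᵢ | A·ȳᵢ
web | 1600.00 | 85.00 | 80.00 | 136000.00 | 128000.00
flange | 3740.00 | 85.00 | 171.00 | 317900.00 | 639540.00
Σ | 5340.00 |  |  | 453900.00 | 767540.00
X̄ = 453900.00 / 5340.00 = 85.00 cm
Ȳ = 767540.00 / 5340.00 = 143.73 cm

X̄ = 85.00 cm, Ȳ = 143.73 cm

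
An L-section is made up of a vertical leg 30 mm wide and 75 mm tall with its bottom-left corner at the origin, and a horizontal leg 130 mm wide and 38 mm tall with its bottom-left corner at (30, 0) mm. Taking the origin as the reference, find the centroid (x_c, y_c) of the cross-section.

Part | A | x̄ᵢ | ȳᵢ | A·x̄ᵢ | A·ȳᵢ
vertical leg | 2250.00 | 15.00 | 37.50 | 33750.00 | 84375.00
horizontal leg | 4940.00 | 95.00 | 19.00 | 469300.00 | 93860.00
Σ | 7190.00 |  |  | 503050.00 | 178235.00
x_c = 503050.00 / 7190.00 = 69.97 mm
y_c = 178235.00 / 7190.00 = 24.79 mm

x_c = 69.97 mm, y_c = 24.79 mm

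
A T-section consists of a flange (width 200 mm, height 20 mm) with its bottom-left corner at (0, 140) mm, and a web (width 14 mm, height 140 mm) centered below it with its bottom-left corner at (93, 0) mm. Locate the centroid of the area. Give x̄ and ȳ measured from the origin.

Part | A | x̄ᵢ | ȳᵢ | A·x̄ᵢ | A·ȳᵢ
web | 1960.00 | 100.00 | 70.00 | 196000.00 | 137200.00
flange | 4000.00 | 100.00 | 150.00 | 400000.00 | 600000.00
Σ | 5960.00 |  |  | 596000.00 | 737200.00
x̄ = 596000.00 / 5960.00 = 100.00 mm
ȳ = 737200.00 / 5960.00 = 123.69 mm

x̄ = 100.00 mm, ȳ = 123.69 mm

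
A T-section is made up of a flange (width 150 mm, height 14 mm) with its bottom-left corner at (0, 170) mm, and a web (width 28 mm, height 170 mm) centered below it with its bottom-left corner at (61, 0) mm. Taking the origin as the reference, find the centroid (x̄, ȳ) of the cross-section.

web: A = 28 × 170 = 4760.00, centroid at (75.00, 85.00).
flange: A = 150 × 14 = 2100.00, centroid at (75.00, 177.00).
ΣA = 6860.00 mm²
ΣAx̄ = (4760.00)(75.00) + (2100.00)(75.00) = 514500.00 mm³
ΣAȳ = (4760.00)(85.00) + (2100.00)(177.00) = 776300.00 mm³
x̄ = 514500.00 / 6860.00 = 75.00 mm
ȳ = 776300.00 / 6860.00 = 113.16 mm

x̄ = 75.00 mm, ȳ = 113.16 mm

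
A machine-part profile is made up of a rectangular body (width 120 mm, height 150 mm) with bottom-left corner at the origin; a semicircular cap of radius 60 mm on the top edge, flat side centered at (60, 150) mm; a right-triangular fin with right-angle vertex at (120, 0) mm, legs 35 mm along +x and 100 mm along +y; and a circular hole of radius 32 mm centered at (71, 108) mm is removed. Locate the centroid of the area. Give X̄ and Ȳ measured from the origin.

X̄ = 64.06 mm, Ȳ = 92.53 mm

rectangular body: A = 120 × 150 = 18000.00, centroid at (60.00, 75.00).
semicircular top: A = ½π·60² = 5654.87, centroid at (60.00, 175.46).
triangular fin: A = ½·35·100 = 1750.00, centroid at (131.67, 33.33).
hole: A = −π·32² = -3216.99, centroid at (71.00, 108.00).
ΣA = 22187.88 mm², ΣAX̄ = 1421302.32 mm³, ΣAȲ = 2053128.34 mm³.
X̄ = 1421302.32/22187.88 = 64.06 mm; Ȳ = 2053128.34/22187.88 = 92.53 mm.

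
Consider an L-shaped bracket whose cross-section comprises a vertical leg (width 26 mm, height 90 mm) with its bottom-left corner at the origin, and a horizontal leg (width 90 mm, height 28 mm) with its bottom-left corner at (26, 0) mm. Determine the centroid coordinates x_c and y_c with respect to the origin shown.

x_c = 43.07 mm, y_c = 28.93 mm

Part | A | x̄ᵢ | ȳᵢ | A·x̄ᵢ | A·ȳᵢ
vertical leg | 2340.00 | 13.00 | 45.00 | 30420.00 | 105300.00
horizontal leg | 2520.00 | 71.00 | 14.00 | 178920.00 | 35280.00
Σ | 4860.00 |  |  | 209340.00 | 140580.00
x_c = 209340.00 / 4860.00 = 43.07 mm
y_c = 140580.00 / 4860.00 = 28.93 mm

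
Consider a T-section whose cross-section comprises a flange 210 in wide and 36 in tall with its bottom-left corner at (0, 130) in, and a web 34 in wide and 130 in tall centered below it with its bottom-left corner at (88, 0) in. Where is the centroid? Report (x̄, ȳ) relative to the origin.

x̄ = 105.00 in, ȳ = 117.38 in

Part | A | x̄ᵢ | ȳᵢ | A·x̄ᵢ | A·ȳᵢ
web | 4420.00 | 105.00 | 65.00 | 464100.00 | 287300.00
flange | 7560.00 | 105.00 | 148.00 | 793800.00 | 1118880.00
Σ | 11980.00 |  |  | 1257900.00 | 1406180.00
x̄ = 1257900.00 / 11980.00 = 105.00 in
ȳ = 1406180.00 / 11980.00 = 117.38 in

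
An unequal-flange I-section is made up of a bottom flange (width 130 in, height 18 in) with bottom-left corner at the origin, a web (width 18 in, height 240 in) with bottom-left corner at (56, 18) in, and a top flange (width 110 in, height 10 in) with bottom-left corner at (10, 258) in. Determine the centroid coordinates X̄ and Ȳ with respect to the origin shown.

bottom flange: A = 130 × 18 = 2340.00, centroid at (65.00, 9.00).
web: A = 18 × 240 = 4320.00, centroid at (65.00, 138.00).
top flange: A = 110 × 10 = 1100.00, centroid at (65.00, 263.00).
ΣA = 7760.00 in²
ΣAX̄ = (2340.00)(65.00) + (4320.00)(65.00) + (1100.00)(65.00) = 504400.00 in³
ΣAȲ = (2340.00)(9.00) + (4320.00)(138.00) + (1100.00)(263.00) = 906520.00 in³
X̄ = 504400.00 / 7760.00 = 65.00 in
Ȳ = 906520.00 / 7760.00 = 116.82 in

X̄ = 65.00 in, Ȳ = 116.82 in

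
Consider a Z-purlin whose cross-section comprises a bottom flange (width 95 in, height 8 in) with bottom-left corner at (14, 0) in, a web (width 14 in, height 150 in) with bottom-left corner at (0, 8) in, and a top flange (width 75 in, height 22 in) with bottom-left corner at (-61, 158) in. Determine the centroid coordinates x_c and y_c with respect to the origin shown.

bottom flange: A = 95 × 8 = 760.00, centroid at (61.50, 4.00).
web: A = 14 × 150 = 2100.00, centroid at (7.00, 83.00).
top flange: A = 75 × 22 = 1650.00, centroid at (-23.50, 169.00).
ΣA = 4510.00 in², ΣAx_c = 22665.00 in³, ΣAy_c = 456190.00 in³.
x_c = 22665.00/4510.00 = 5.03 in; y_c = 456190.00/4510.00 = 101.15 in.

x_c = 5.03 in, y_c = 101.15 in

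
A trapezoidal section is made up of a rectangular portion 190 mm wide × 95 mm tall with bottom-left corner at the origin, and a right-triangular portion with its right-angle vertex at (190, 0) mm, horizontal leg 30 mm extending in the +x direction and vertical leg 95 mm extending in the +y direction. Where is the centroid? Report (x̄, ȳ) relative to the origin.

Part | A | x̄ᵢ | ȳᵢ | A·x̄ᵢ | A·ȳᵢ
rectangular portion | 18050.00 | 95.00 | 47.50 | 1714750.00 | 857375.00
triangular portion | 1425.00 | 200.00 | 31.67 | 285000.00 | 45125.00
Σ | 19475.00 |  |  | 1999750.00 | 902500.00
x̄ = 1999750.00 / 19475.00 = 102.68 mm
ȳ = 902500.00 / 19475.00 = 46.34 mm

x̄ = 102.68 mm, ȳ = 46.34 mm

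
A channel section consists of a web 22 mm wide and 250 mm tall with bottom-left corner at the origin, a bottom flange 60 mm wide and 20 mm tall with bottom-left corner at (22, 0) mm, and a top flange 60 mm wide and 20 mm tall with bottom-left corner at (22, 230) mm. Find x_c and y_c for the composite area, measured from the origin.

x_c = 23.46 mm, y_c = 125.00 mm

web: A = 22 × 250 = 5500.00, centroid at (11.00, 125.00).
bottom flange: A = 60 × 20 = 1200.00, centroid at (52.00, 10.00).
top flange: A = 60 × 20 = 1200.00, centroid at (52.00, 240.00).
ΣA = 7900.00 mm²
ΣAx_c = (5500.00)(11.00) + (1200.00)(52.00) + (1200.00)(52.00) = 185300.00 mm³
ΣAy_c = (5500.00)(125.00) + (1200.00)(10.00) + (1200.00)(240.00) = 987500.00 mm³
x_c = 185300.00 / 7900.00 = 23.46 mm
y_c = 987500.00 / 7900.00 = 125.00 mm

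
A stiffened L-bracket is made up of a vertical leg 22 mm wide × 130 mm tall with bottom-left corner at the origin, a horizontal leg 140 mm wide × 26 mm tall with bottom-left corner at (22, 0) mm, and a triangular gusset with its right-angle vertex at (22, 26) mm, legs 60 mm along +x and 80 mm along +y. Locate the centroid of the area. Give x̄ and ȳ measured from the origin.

Part | A | x̄ᵢ | ȳᵢ | A·x̄ᵢ | A·ȳᵢ
vertical leg | 2860.00 | 11.00 | 65.00 | 31460.00 | 185900.00
horizontal leg | 3640.00 | 92.00 | 13.00 | 334880.00 | 47320.00
gusset | 2400.00 | 42.00 | 52.67 | 100800.00 | 126400.00
Σ | 8900.00 |  |  | 467140.00 | 359620.00
x̄ = 467140.00 / 8900.00 = 52.49 mm
ȳ = 359620.00 / 8900.00 = 40.41 mm

x̄ = 52.49 mm, ȳ = 40.41 mm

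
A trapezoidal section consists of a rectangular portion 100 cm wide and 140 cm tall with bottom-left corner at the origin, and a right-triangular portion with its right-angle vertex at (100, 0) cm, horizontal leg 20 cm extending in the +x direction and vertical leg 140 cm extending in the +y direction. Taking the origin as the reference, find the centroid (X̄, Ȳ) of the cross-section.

X̄ = 55.15 cm, Ȳ = 67.88 cm

rectangular portion: A = 100 × 140 = 14000.00, centroid at (50.00, 70.00).
triangular portion: A = ½·20·140 = 1400.00, centroid at (106.67, 46.67).
ΣA = 15400.00 cm²
ΣAX̄ = (14000.00)(50.00) + (1400.00)(106.67) = 849333.33 cm³
ΣAȲ = (14000.00)(70.00) + (1400.00)(46.67) = 1045333.33 cm³
X̄ = 849333.33 / 15400.00 = 55.15 cm
Ȳ = 1045333.33 / 15400.00 = 67.88 cm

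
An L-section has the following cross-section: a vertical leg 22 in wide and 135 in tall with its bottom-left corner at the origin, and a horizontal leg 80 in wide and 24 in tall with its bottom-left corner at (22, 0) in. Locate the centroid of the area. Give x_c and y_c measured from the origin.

x_c = 31.02 in, y_c = 45.71 in

vertical leg: A = 22 × 135 = 2970.00, centroid at (11.00, 67.50).
horizontal leg: A = 80 × 24 = 1920.00, centroid at (62.00, 12.00).
ΣA = 4890.00 in², ΣAx_c = 151710.00 in³, ΣAy_c = 223515.00 in³.
x_c = 151710.00/4890.00 = 31.02 in; y_c = 223515.00/4890.00 = 45.71 in.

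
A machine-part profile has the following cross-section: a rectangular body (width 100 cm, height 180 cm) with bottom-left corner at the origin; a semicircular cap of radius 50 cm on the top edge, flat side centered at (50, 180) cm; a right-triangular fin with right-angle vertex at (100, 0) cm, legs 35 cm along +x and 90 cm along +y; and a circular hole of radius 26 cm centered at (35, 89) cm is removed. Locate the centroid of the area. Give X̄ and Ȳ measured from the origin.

Part | A | x̄ᵢ | ȳᵢ | A·x̄ᵢ | A·ȳᵢ
rectangular body | 18000.00 | 50.00 | 90.00 | 900000.00 | 1620000.00
semicircular top | 3926.99 | 50.00 | 201.22 | 196349.54 | 790191.68
triangular fin | 1575.00 | 111.67 | 30.00 | 175875.00 | 47250.00
hole | -2123.72 | 35.00 | 89.00 | -74330.08 | -189010.78
Σ | 21378.27 |  |  | 1197894.46 | 2268430.90
X̄ = 1197894.46 / 21378.27 = 56.03 cm
Ȳ = 2268430.90 / 21378.27 = 106.11 cm

X̄ = 56.03 cm, Ȳ = 106.11 cm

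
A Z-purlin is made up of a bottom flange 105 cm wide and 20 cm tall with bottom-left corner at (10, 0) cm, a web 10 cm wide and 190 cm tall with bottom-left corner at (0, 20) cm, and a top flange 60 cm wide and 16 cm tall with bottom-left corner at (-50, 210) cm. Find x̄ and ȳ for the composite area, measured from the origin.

bottom flange: A = 105 × 20 = 2100.00, centroid at (62.50, 10.00).
web: A = 10 × 190 = 1900.00, centroid at (5.00, 115.00).
top flange: A = 60 × 16 = 960.00, centroid at (-20.00, 218.00).
ΣA = 4960.00 cm², ΣAx̄ = 121550.00 cm³, ΣAȳ = 448780.00 cm³.
x̄ = 121550.00/4960.00 = 24.51 cm; ȳ = 448780.00/4960.00 = 90.48 cm.

x̄ = 24.51 cm, ȳ = 90.48 cm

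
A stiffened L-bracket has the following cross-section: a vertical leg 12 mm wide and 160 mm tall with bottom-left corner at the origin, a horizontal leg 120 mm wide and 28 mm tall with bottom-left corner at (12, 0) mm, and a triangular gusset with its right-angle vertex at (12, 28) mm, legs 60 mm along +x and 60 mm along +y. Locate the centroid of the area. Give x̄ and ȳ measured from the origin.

Part | A | x̄ᵢ | ȳᵢ | A·x̄ᵢ | A·ȳᵢ
vertical leg | 1920.00 | 6.00 | 80.00 | 11520.00 | 153600.00
horizontal leg | 3360.00 | 72.00 | 14.00 | 241920.00 | 47040.00
gusset | 1800.00 | 32.00 | 48.00 | 57600.00 | 86400.00
Σ | 7080.00 |  |  | 311040.00 | 287040.00
x̄ = 311040.00 / 7080.00 = 43.93 mm
ȳ = 287040.00 / 7080.00 = 40.54 mm

x̄ = 43.93 mm, ȳ = 40.54 mm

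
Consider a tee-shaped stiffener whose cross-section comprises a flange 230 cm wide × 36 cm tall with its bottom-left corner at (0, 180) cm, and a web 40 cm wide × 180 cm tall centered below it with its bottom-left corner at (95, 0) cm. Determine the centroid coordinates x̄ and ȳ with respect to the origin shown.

x̄ = 115.00 cm, ȳ = 147.77 cm

Part | A | x̄ᵢ | ȳᵢ | A·x̄ᵢ | A·ȳᵢ
web | 7200.00 | 115.00 | 90.00 | 828000.00 | 648000.00
flange | 8280.00 | 115.00 | 198.00 | 952200.00 | 1639440.00
Σ | 15480.00 |  |  | 1780200.00 | 2287440.00
x̄ = 1780200.00 / 15480.00 = 115.00 cm
ȳ = 2287440.00 / 15480.00 = 147.77 cm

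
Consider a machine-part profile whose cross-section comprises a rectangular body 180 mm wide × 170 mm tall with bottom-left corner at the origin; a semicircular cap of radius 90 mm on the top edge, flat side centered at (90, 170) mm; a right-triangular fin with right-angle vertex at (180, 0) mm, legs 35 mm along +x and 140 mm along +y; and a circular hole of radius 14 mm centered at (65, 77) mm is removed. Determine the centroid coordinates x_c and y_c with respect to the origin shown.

Part | A | x̄ᵢ | ȳᵢ | A·x̄ᵢ | A·ȳᵢ
rectangular body | 30600.00 | 90.00 | 85.00 | 2754000.00 | 2601000.00
semicircular top | 12723.45 | 90.00 | 208.20 | 1145110.52 | 2648986.54
triangular fin | 2450.00 | 191.67 | 46.67 | 469583.33 | 114333.33
hole | -615.75 | 65.00 | 77.00 | -40023.89 | -47412.92
Σ | 45157.70 |  |  | 4328669.97 | 5316906.96
x_c = 4328669.97 / 45157.70 = 95.86 mm
y_c = 5316906.96 / 45157.70 = 117.74 mm

x_c = 95.86 mm, y_c = 117.74 mm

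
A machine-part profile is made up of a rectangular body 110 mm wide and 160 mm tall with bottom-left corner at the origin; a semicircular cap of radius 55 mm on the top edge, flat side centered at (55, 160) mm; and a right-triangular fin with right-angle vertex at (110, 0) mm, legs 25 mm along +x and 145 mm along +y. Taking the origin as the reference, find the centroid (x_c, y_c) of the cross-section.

rectangular body: A = 110 × 160 = 17600.00, centroid at (55.00, 80.00).
semicircular top: A = ½π·55² = 4751.66, centroid at (55.00, 183.34).
triangular fin: A = ½·25·145 = 1812.50, centroid at (118.33, 48.33).
ΣA = 24164.16 mm², ΣAx_c = 1443820.41 mm³, ΣAy_c = 2366786.26 mm³.
x_c = 1443820.41/24164.16 = 59.75 mm; y_c = 2366786.26/24164.16 = 97.95 mm.

x_c = 59.75 mm, y_c = 97.95 mm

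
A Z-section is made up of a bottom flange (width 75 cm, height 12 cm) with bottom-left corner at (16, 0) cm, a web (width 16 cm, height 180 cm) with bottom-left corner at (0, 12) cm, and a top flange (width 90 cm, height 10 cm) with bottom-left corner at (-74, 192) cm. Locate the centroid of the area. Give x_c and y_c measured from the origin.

bottom flange: A = 75 × 12 = 900.00, centroid at (53.50, 6.00).
web: A = 16 × 180 = 2880.00, centroid at (8.00, 102.00).
top flange: A = 90 × 10 = 900.00, centroid at (-29.00, 197.00).
ΣA = 4680.00 cm², ΣAx_c = 45090.00 cm³, ΣAy_c = 476460.00 cm³.
x_c = 45090.00/4680.00 = 9.63 cm; y_c = 476460.00/4680.00 = 101.81 cm.

x_c = 9.63 cm, y_c = 101.81 cm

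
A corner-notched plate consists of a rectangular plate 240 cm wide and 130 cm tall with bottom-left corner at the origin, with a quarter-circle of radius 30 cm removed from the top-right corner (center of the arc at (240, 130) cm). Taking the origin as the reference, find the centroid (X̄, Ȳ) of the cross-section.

X̄ = 117.51 cm, Ȳ = 63.79 cm

plate: A = 240 × 130 = 31200.00, centroid at (120.00, 65.00).
removed quarter-circle: A = −¼π·30² = -706.86, centroid at (227.27, 117.27).
ΣA = 30493.14 cm²
ΣAX̄ = (31200.00)(120.00) + (-706.86)(227.27) = 3583354.00 cm³
ΣAȲ = (31200.00)(65.00) + (-706.86)(117.27) = 1945108.41 cm³
X̄ = 3583354.00 / 30493.14 = 117.51 cm
Ȳ = 1945108.41 / 30493.14 = 63.79 cm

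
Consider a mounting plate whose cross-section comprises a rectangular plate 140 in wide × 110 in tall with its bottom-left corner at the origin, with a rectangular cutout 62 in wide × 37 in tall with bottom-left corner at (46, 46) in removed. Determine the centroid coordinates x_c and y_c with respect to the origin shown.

x_c = 68.77 in, y_c = 53.34 in

plate: A = 140 × 110 = 15400.00, centroid at (70.00, 55.00).
hole: A = −(62 × 37) = -2294.00, centroid at (77.00, 64.50).
ΣA = 13106.00 in², ΣAx_c = 901362.00 in³, ΣAy_c = 699037.00 in³.
x_c = 901362.00/13106.00 = 68.77 in; y_c = 699037.00/13106.00 = 53.34 in.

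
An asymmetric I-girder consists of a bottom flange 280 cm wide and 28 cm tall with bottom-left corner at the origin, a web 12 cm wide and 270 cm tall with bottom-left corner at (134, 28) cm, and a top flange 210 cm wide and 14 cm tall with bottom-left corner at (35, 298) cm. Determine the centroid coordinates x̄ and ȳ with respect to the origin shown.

Part | A | x̄ᵢ | ȳᵢ | A·x̄ᵢ | A·ȳᵢ
bottom flange | 7840.00 | 140.00 | 14.00 | 1097600.00 | 109760.00
web | 3240.00 | 140.00 | 163.00 | 453600.00 | 528120.00
top flange | 2940.00 | 140.00 | 305.00 | 411600.00 | 896700.00
Σ | 14020.00 |  |  | 1962800.00 | 1534580.00
x̄ = 1962800.00 / 14020.00 = 140.00 cm
ȳ = 1534580.00 / 14020.00 = 109.46 cm

x̄ = 140.00 cm, ȳ = 109.46 cm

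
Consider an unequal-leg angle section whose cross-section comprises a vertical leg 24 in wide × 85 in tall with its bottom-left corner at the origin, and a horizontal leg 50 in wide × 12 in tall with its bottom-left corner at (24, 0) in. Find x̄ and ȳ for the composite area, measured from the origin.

x̄ = 20.41 in, ȳ = 34.20 in

Part | A | x̄ᵢ | ȳᵢ | A·x̄ᵢ | A·ȳᵢ
vertical leg | 2040.00 | 12.00 | 42.50 | 24480.00 | 86700.00
horizontal leg | 600.00 | 49.00 | 6.00 | 29400.00 | 3600.00
Σ | 2640.00 |  |  | 53880.00 | 90300.00
x̄ = 53880.00 / 2640.00 = 20.41 in
ȳ = 90300.00 / 2640.00 = 34.20 in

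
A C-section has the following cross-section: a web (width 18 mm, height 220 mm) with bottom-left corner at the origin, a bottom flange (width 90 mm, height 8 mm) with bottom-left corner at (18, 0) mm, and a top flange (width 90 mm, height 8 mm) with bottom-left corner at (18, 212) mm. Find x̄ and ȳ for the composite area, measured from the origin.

x̄ = 23.40 mm, ȳ = 110.00 mm

Part | A | x̄ᵢ | ȳᵢ | A·x̄ᵢ | A·ȳᵢ
web | 3960.00 | 9.00 | 110.00 | 35640.00 | 435600.00
bottom flange | 720.00 | 63.00 | 4.00 | 45360.00 | 2880.00
top flange | 720.00 | 63.00 | 216.00 | 45360.00 | 155520.00
Σ | 5400.00 |  |  | 126360.00 | 594000.00
x̄ = 126360.00 / 5400.00 = 23.40 mm
ȳ = 594000.00 / 5400.00 = 110.00 mm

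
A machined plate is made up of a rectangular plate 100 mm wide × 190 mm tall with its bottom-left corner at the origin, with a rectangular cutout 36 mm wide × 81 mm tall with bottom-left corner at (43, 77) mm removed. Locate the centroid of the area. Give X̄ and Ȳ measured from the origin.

X̄ = 48.01 mm, Ȳ = 90.92 mm

plate: A = 100 × 190 = 19000.00, centroid at (50.00, 95.00).
hole: A = −(36 × 81) = -2916.00, centroid at (61.00, 117.50).
ΣA = 16084.00 mm²
ΣAX̄ = (19000.00)(50.00) + (-2916.00)(61.00) = 772124.00 mm³
ΣAȲ = (19000.00)(95.00) + (-2916.00)(117.50) = 1462370.00 mm³
X̄ = 772124.00 / 16084.00 = 48.01 mm
Ȳ = 1462370.00 / 16084.00 = 90.92 mm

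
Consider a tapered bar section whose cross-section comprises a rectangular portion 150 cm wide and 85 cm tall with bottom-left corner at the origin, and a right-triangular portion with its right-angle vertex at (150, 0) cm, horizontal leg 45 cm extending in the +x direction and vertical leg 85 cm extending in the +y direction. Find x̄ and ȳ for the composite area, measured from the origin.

rectangular portion: A = 150 × 85 = 12750.00, centroid at (75.00, 42.50).
triangular portion: A = ½·45·85 = 1912.50, centroid at (165.00, 28.33).
ΣA = 14662.50 cm²
ΣAx̄ = (12750.00)(75.00) + (1912.50)(165.00) = 1271812.50 cm³
ΣAȳ = (12750.00)(42.50) + (1912.50)(28.33) = 596062.50 cm³
x̄ = 1271812.50 / 14662.50 = 86.74 cm
ȳ = 596062.50 / 14662.50 = 40.65 cm

x̄ = 86.74 cm, ȳ = 40.65 cm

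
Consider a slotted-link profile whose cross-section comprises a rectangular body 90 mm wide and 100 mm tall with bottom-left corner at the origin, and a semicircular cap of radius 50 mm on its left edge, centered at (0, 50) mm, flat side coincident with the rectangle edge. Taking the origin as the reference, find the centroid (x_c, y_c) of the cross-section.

rectangular body: A = 90 × 100 = 9000.00, centroid at (45.00, 50.00).
semicircular end: A = ½π·50² = 3926.99, centroid at (-21.22, 50.00).
ΣA = 12926.99 mm², ΣAx_c = 321666.67 mm³, ΣAy_c = 646349.54 mm³.
x_c = 321666.67/12926.99 = 24.88 mm; y_c = 646349.54/12926.99 = 50.00 mm.

x_c = 24.88 mm, y_c = 50.00 mm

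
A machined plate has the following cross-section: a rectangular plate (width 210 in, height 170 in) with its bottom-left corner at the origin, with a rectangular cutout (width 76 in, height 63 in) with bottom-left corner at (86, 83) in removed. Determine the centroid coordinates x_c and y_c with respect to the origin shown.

x_c = 102.06 in, y_c = 80.43 in

plate: A = 210 × 170 = 35700.00, centroid at (105.00, 85.00).
hole: A = −(76 × 63) = -4788.00, centroid at (124.00, 114.50).
ΣA = 30912.00 in², ΣAx_c = 3154788.00 in³, ΣAy_c = 2486274.00 in³.
x_c = 3154788.00/30912.00 = 102.06 in; y_c = 2486274.00/30912.00 = 80.43 in.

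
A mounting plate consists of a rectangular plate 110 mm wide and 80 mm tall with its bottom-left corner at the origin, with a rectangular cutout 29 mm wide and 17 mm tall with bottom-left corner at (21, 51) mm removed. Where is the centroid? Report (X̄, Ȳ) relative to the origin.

plate: A = 110 × 80 = 8800.00, centroid at (55.00, 40.00).
hole: A = −(29 × 17) = -493.00, centroid at (35.50, 59.50).
ΣA = 8307.00 mm²
ΣAX̄ = (8800.00)(55.00) + (-493.00)(35.50) = 466498.50 mm³
ΣAȲ = (8800.00)(40.00) + (-493.00)(59.50) = 322666.50 mm³
X̄ = 466498.50 / 8307.00 = 56.16 mm
Ȳ = 322666.50 / 8307.00 = 38.84 mm

X̄ = 56.16 mm, Ȳ = 38.84 mm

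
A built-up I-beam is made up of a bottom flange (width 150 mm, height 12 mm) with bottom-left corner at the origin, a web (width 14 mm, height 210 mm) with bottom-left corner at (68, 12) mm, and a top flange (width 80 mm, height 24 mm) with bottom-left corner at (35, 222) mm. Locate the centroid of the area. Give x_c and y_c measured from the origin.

bottom flange: A = 150 × 12 = 1800.00, centroid at (75.00, 6.00).
web: A = 14 × 210 = 2940.00, centroid at (75.00, 117.00).
top flange: A = 80 × 24 = 1920.00, centroid at (75.00, 234.00).
ΣA = 6660.00 mm²
ΣAx_c = (1800.00)(75.00) + (2940.00)(75.00) + (1920.00)(75.00) = 499500.00 mm³
ΣAy_c = (1800.00)(6.00) + (2940.00)(117.00) + (1920.00)(234.00) = 804060.00 mm³
x_c = 499500.00 / 6660.00 = 75.00 mm
y_c = 804060.00 / 6660.00 = 120.73 mm

x_c = 75.00 mm, y_c = 120.73 mm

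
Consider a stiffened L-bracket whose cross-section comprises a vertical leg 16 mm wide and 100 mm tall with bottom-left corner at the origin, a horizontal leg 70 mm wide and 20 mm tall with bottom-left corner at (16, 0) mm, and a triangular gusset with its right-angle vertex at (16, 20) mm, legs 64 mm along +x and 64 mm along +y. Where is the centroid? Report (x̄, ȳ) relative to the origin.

vertical leg: A = 16 × 100 = 1600.00, centroid at (8.00, 50.00).
horizontal leg: A = 70 × 20 = 1400.00, centroid at (51.00, 10.00).
gusset: A = ½·64·64 = 2048.00, centroid at (37.33, 41.33).
ΣA = 5048.00 mm²
ΣAx̄ = (1600.00)(8.00) + (1400.00)(51.00) + (2048.00)(37.33) = 160658.67 mm³
ΣAȳ = (1600.00)(50.00) + (1400.00)(10.00) + (2048.00)(41.33) = 178650.67 mm³
x̄ = 160658.67 / 5048.00 = 31.83 mm
ȳ = 178650.67 / 5048.00 = 35.39 mm

x̄ = 31.83 mm, ȳ = 35.39 mm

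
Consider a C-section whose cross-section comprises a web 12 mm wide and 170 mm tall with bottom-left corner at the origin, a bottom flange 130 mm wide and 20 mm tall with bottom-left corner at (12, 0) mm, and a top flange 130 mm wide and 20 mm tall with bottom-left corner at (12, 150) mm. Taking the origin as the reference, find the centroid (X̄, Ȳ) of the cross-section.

X̄ = 56.99 mm, Ȳ = 85.00 mm

web: A = 12 × 170 = 2040.00, centroid at (6.00, 85.00).
bottom flange: A = 130 × 20 = 2600.00, centroid at (77.00, 10.00).
top flange: A = 130 × 20 = 2600.00, centroid at (77.00, 160.00).
ΣA = 7240.00 mm², ΣAX̄ = 412640.00 mm³, ΣAȲ = 615400.00 mm³.
X̄ = 412640.00/7240.00 = 56.99 mm; Ȳ = 615400.00/7240.00 = 85.00 mm.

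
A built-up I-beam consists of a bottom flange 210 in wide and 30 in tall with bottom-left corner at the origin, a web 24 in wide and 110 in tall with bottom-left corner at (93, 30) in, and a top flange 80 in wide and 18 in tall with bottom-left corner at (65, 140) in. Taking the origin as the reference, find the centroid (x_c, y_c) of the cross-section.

Part | A | x̄ᵢ | ȳᵢ | A·x̄ᵢ | A·ȳᵢ
bottom flange | 6300.00 | 105.00 | 15.00 | 661500.00 | 94500.00
web | 2640.00 | 105.00 | 85.00 | 277200.00 | 224400.00
top flange | 1440.00 | 105.00 | 149.00 | 151200.00 | 214560.00
Σ | 10380.00 |  |  | 1089900.00 | 533460.00
x_c = 1089900.00 / 10380.00 = 105.00 in
y_c = 533460.00 / 10380.00 = 51.39 in

x_c = 105.00 in, y_c = 51.39 in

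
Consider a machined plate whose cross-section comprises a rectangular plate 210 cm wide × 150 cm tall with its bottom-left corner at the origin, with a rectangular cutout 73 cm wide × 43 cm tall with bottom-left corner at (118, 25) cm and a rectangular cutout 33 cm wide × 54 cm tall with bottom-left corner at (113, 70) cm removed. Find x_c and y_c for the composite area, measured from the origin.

Part | A | x̄ᵢ | ȳᵢ | A·x̄ᵢ | A·ȳᵢ
plate | 31500.00 | 105.00 | 75.00 | 3307500.00 | 2362500.00
hole 1 | -3139.00 | 154.50 | 46.50 | -484975.50 | -145963.50
hole 2 | -1782.00 | 129.50 | 97.00 | -230769.00 | -172854.00
Σ | 26579.00 |  |  | 2591755.50 | 2043682.50
x_c = 2591755.50 / 26579.00 = 97.51 cm
y_c = 2043682.50 / 26579.00 = 76.89 cm

x_c = 97.51 cm, y_c = 76.89 cm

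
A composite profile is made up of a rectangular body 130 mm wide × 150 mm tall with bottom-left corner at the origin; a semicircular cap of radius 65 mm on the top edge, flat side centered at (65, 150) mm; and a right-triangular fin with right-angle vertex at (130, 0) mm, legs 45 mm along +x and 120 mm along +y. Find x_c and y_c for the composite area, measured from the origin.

rectangular body: A = 130 × 150 = 19500.00, centroid at (65.00, 75.00).
semicircular top: A = ½π·65² = 6636.61, centroid at (65.00, 177.59).
triangular fin: A = ½·45·120 = 2700.00, centroid at (145.00, 40.00).
ΣA = 28836.61 mm²
ΣAx_c = (19500.00)(65.00) + (6636.61)(65.00) + (2700.00)(145.00) = 2090379.94 mm³
ΣAy_c = (19500.00)(75.00) + (6636.61)(177.59) + (2700.00)(40.00) = 2749075.51 mm³
x_c = 2090379.94 / 28836.61 = 72.49 mm
y_c = 2749075.51 / 28836.61 = 95.33 mm

x_c = 72.49 mm, y_c = 95.33 mm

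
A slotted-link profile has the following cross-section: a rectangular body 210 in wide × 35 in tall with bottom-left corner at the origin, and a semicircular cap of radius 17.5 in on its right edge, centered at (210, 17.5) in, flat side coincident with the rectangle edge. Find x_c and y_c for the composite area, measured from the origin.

x_c = 111.91 in, y_c = 17.50 in

rectangular body: A = 210 × 35 = 7350.00, centroid at (105.00, 17.50).
semicircular end: A = ½π·17.5² = 481.06, centroid at (217.43, 17.50).
ΣA = 7831.06 in², ΣAx_c = 876344.76 in³, ΣAy_c = 137043.49 in³.
x_c = 876344.76/7831.06 = 111.91 in; y_c = 137043.49/7831.06 = 17.50 in.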